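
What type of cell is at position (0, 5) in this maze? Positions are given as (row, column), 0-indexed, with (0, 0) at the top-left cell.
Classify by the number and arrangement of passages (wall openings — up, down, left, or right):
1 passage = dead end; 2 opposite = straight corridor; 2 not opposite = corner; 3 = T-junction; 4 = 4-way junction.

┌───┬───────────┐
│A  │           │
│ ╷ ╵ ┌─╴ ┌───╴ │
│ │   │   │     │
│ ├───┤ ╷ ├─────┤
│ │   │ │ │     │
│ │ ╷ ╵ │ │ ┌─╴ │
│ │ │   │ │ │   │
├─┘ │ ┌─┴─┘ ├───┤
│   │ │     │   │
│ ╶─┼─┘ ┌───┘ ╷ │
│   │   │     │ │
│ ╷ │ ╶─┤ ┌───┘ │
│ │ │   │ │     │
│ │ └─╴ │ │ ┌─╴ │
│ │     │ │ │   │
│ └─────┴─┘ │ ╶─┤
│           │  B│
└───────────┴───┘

Checking cell at (0, 5):
Number of passages: 2
Cell type: straight corridor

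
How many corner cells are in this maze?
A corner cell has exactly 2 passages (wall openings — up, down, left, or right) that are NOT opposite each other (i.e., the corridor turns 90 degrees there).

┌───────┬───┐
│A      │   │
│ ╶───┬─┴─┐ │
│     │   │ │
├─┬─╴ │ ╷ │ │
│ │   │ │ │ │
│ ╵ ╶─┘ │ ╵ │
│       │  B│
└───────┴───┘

Counting corner cells (2 non-opposite passages):
Total corners: 12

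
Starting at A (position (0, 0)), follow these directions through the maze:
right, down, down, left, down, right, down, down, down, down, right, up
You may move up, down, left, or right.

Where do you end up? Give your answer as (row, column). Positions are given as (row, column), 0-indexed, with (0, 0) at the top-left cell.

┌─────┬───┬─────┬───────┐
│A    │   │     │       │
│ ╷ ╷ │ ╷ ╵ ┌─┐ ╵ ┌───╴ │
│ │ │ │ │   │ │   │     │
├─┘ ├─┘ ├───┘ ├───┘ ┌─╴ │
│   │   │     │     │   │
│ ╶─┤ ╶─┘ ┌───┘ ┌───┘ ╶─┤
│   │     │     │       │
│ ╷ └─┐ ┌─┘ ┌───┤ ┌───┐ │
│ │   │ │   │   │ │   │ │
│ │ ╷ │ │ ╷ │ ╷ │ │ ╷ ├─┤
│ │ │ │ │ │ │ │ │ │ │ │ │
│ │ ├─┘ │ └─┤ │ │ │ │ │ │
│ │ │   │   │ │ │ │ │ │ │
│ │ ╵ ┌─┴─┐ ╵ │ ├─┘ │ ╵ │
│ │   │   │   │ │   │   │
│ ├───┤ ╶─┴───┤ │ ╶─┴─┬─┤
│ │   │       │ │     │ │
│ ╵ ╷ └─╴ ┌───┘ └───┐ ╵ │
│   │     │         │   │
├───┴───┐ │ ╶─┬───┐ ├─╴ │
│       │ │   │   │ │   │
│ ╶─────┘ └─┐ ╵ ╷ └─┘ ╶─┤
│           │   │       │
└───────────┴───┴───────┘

Following directions step by step:
Start: (0, 0)
  right: (0, 0) → (0, 1)
  down: (0, 1) → (1, 1)
  down: (1, 1) → (2, 1)
  left: (2, 1) → (2, 0)
  down: (2, 0) → (3, 0)
  right: (3, 0) → (3, 1)
  down: (3, 1) → (4, 1)
  down: (4, 1) → (5, 1)
  down: (5, 1) → (6, 1)
  down: (6, 1) → (7, 1)
  right: (7, 1) → (7, 2)
  up: (7, 2) → (6, 2)
Final position: (6, 2)

Path taken:

┌─────┬───┬─────┬───────┐
│A ↓  │   │     │       │
│ ╷ ╷ │ ╷ ╵ ┌─┐ ╵ ┌───╴ │
│ │↓│ │ │   │ │   │     │
├─┘ ├─┘ ├───┘ ├───┘ ┌─╴ │
│↓ ↲│   │     │     │   │
│ ╶─┤ ╶─┘ ┌───┘ ┌───┘ ╶─┤
│↳ ↓│     │     │       │
│ ╷ └─┐ ┌─┘ ┌───┤ ┌───┐ │
│ │↓  │ │   │   │ │   │ │
│ │ ╷ │ │ ╷ │ ╷ │ │ ╷ ├─┤
│ │↓│ │ │ │ │ │ │ │ │ │ │
│ │ ├─┘ │ └─┤ │ │ │ │ │ │
│ │↓│B  │   │ │ │ │ │ │ │
│ │ ╵ ┌─┴─┐ ╵ │ ├─┘ │ ╵ │
│ │↳ ↑│   │   │ │   │   │
│ ├───┤ ╶─┴───┤ │ ╶─┴─┬─┤
│ │   │       │ │     │ │
│ ╵ ╷ └─╴ ┌───┘ └───┐ ╵ │
│   │     │         │   │
├───┴───┐ │ ╶─┬───┐ ├─╴ │
│       │ │   │   │ │   │
│ ╶─────┘ └─┐ ╵ ╷ └─┘ ╶─┤
│           │   │       │
└───────────┴───┴───────┘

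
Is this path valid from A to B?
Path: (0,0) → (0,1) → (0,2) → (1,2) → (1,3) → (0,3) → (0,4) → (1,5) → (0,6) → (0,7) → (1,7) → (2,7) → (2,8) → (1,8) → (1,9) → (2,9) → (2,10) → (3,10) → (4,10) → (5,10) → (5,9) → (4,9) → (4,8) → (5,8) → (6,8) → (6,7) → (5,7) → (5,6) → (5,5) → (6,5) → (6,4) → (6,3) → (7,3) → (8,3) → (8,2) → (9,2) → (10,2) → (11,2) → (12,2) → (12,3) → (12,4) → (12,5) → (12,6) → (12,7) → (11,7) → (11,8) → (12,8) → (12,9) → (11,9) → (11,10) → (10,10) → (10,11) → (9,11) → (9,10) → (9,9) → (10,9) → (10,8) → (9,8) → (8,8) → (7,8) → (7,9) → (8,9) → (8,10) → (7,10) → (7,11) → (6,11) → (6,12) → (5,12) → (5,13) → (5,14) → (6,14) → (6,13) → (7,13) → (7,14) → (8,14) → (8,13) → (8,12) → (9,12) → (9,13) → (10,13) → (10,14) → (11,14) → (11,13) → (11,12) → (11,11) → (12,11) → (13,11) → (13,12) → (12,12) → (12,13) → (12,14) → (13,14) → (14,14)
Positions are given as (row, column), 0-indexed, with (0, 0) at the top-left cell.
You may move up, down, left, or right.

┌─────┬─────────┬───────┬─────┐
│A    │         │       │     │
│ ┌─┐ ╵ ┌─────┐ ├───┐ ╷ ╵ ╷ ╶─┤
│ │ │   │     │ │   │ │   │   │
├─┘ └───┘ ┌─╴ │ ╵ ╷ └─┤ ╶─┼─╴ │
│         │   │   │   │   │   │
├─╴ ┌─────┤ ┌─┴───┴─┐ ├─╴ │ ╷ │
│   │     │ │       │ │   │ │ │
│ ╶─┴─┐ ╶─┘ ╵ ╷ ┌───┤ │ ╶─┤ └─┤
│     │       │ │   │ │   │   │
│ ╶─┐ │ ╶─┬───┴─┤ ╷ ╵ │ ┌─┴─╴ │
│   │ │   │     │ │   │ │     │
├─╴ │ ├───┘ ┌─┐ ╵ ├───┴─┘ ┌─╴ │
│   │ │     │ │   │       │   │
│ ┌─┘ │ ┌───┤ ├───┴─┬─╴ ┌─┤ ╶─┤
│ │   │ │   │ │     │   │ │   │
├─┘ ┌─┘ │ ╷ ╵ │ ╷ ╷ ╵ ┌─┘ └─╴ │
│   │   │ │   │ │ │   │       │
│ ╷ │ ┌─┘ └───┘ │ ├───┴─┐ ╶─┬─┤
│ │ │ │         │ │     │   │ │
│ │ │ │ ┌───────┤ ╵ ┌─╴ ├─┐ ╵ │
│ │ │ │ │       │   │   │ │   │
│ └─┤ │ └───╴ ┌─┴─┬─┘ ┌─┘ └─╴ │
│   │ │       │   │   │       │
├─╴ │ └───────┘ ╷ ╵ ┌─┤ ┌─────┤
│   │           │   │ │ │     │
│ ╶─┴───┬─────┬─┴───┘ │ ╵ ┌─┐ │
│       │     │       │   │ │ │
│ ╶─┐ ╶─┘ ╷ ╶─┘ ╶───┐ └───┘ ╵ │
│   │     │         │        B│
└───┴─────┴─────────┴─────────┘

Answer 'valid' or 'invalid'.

Checking path validity:
Result: Invalid move at step 7: cannot move from (0, 4) to (1, 5).

invalid

Correct solution:

┌─────┬─────────┬───────┬─────┐
│A → ↓│↱ → → → ↓│       │     │
│ ┌─┐ ╵ ┌─────┐ ├───┐ ╷ ╵ ╷ ╶─┤
│ │ │↳ ↑│     │↓│↱ ↓│ │   │   │
├─┘ └───┘ ┌─╴ │ ╵ ╷ └─┤ ╶─┼─╴ │
│         │   │↳ ↑│↳ ↓│   │   │
├─╴ ┌─────┤ ┌─┴───┴─┐ ├─╴ │ ╷ │
│   │     │ │       │↓│   │ │ │
│ ╶─┴─┐ ╶─┘ ╵ ╷ ┌───┤ │ ╶─┤ └─┤
│     │       │ │↓ ↰│↓│   │   │
│ ╶─┐ │ ╶─┬───┴─┤ ╷ ╵ │ ┌─┴─╴ │
│   │ │   │↓ ← ↰│↓│↑ ↲│ │↱ → ↓│
├─╴ │ ├───┘ ┌─┐ ╵ ├───┴─┘ ┌─╴ │
│   │ │↓ ← ↲│ │↑ ↲│    ↱ ↑│↓ ↲│
│ ┌─┘ │ ┌───┤ ├───┴─┬─╴ ┌─┤ ╶─┤
│ │   │↓│   │ │  ↱ ↓│↱ ↑│ │↳ ↓│
├─┘ ┌─┘ │ ╷ ╵ │ ╷ ╷ ╵ ┌─┘ └─╴ │
│   │↓ ↲│ │   │ │↑│↳ ↑│  ↓ ← ↲│
│ ╷ │ ┌─┘ └───┘ │ ├───┴─┐ ╶─┬─┤
│ │ │↓│         │↑│↓ ← ↰│↳ ↓│ │
│ │ │ │ ┌───────┤ ╵ ┌─╴ ├─┐ ╵ │
│ │ │↓│ │       │↑ ↲│↱ ↑│ │↳ ↓│
│ └─┤ │ └───╴ ┌─┴─┬─┘ ┌─┘ └─╴ │
│   │↓│       │↱ ↓│↱ ↑│↓ ← ← ↲│
├─╴ │ └───────┘ ╷ ╵ ┌─┤ ┌─────┤
│   │↳ → → → → ↑│↳ ↑│ │↓│↱ → ↓│
│ ╶─┴───┬─────┬─┴───┘ │ ╵ ┌─┐ │
│       │     │       │↳ ↑│ │↓│
│ ╶─┐ ╶─┘ ╷ ╶─┘ ╶───┐ └───┘ ╵ │
│   │     │         │        B│
└───┴─────┴─────────┴─────────┘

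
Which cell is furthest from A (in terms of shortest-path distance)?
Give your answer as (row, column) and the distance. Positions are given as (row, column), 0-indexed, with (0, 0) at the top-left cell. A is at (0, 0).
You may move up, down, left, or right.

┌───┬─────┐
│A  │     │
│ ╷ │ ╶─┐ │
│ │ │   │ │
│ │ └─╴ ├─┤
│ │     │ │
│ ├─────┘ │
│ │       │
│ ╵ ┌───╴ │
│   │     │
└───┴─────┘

Computing BFS distances from A to all cells:
Furthest cell: (4, 2)
Distance: 12 steps

Path from A to the furthest cell:

┌───┬─────┐
│A  │     │
│ ╷ │ ╶─┐ │
│↓│ │   │ │
│ │ └─╴ ├─┤
│↓│     │ │
│ ├─────┘ │
│↓│↱ → → ↓│
│ ╵ ┌───╴ │
│↳ ↑│B ← ↲│
└───┴─────┘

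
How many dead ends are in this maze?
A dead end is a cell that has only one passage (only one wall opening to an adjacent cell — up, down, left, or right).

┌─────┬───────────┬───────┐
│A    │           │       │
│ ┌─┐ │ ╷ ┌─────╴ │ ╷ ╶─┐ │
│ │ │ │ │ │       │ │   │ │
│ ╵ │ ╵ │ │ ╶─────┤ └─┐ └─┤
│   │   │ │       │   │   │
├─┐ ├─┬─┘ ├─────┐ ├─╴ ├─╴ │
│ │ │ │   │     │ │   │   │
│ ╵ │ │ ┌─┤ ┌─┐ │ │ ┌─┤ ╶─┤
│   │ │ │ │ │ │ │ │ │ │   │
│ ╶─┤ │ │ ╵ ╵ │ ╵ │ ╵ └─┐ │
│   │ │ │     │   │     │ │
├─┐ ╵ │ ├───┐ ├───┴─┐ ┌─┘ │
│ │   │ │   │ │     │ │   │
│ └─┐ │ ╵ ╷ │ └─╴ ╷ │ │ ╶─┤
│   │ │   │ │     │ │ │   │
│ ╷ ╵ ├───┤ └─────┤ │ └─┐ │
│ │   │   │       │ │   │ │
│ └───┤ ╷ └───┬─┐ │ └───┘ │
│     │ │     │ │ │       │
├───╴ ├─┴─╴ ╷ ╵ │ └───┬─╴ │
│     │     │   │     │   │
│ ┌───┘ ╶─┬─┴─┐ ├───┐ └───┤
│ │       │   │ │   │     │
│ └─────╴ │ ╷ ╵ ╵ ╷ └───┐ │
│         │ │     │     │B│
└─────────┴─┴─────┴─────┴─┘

Checking each cell for number of passages:

Dead ends found at positions:
  (1, 1)
  (1, 12)
  (3, 0)
  (3, 2)
  (4, 4)
  (4, 6)
  (4, 10)
  (5, 11)
  (6, 0)
  (6, 7)
  (8, 11)
  (9, 3)
  (9, 7)
  (10, 11)
  (11, 1)
  (12, 5)
  (12, 11)
  (12, 12)
Total dead ends: 18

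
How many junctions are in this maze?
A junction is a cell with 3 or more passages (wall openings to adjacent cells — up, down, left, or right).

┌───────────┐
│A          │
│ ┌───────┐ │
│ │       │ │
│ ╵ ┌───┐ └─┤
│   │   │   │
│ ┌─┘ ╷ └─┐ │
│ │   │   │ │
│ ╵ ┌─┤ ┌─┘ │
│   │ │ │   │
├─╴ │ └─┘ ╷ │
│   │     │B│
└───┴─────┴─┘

Checking each cell for number of passages:

Junctions found (3+ passages):
  (2, 0): 3 passages
  (3, 3): 3 passages
  (4, 1): 3 passages
  (4, 5): 3 passages
Total junctions: 4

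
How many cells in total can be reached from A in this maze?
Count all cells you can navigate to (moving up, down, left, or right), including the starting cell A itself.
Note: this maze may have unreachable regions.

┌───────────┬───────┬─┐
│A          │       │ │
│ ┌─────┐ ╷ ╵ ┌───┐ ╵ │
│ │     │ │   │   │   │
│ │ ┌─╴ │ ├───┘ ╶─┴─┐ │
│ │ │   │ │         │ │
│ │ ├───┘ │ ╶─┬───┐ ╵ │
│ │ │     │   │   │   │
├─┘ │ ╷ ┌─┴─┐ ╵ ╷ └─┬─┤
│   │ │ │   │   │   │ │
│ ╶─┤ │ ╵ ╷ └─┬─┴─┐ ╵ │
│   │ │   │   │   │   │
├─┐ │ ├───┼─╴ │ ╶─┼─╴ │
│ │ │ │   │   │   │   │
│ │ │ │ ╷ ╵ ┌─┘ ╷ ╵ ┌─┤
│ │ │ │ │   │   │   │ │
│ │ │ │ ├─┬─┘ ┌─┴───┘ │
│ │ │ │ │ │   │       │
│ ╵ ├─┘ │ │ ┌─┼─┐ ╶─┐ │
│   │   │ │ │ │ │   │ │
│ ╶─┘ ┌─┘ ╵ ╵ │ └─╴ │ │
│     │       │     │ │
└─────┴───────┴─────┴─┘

Using BFS/flood-fill to find all reachable cells from A:
Maze size: 11 × 11 = 121 total cells
13 cell(s) are walled off and cannot be reached from A.
Reachable cells: 108

Reachable region (· marks reachable cells):

┌───────────┬───────┬─┐
│A · · · · ·│· · · ·│·│
│ ┌─────┐ ╷ ╵ ┌───┐ ╵ │
│·│· · ·│·│· ·│· ·│· ·│
│ │ ┌─╴ │ ├───┘ ╶─┴─┐ │
│·│·│· ·│·│· · · · ·│·│
│ │ ├───┘ │ ╶─┬───┐ ╵ │
│·│·│· · ·│· ·│· ·│· ·│
├─┘ │ ╷ ┌─┴─┐ ╵ ╷ └─┬─┤
│· ·│·│·│· ·│· ·│· ·│·│
│ ╶─┤ │ ╵ ╷ └─┬─┴─┐ ╵ │
│· ·│·│· ·│· ·│· ·│· ·│
├─┐ │ ├───┼─╴ │ ╶─┼─╴ │
│·│·│·│· ·│· ·│· ·│· ·│
│ │ │ │ ╷ ╵ ┌─┘ ╷ ╵ ┌─┤
│·│·│·│·│· ·│· ·│· ·│ │
│ │ │ │ ├─┬─┘ ┌─┴───┘ │
│·│·│·│·│·│· ·│       │
│ ╵ ├─┘ │ │ ┌─┼─┐ ╶─┐ │
│· ·│· ·│·│·│·│ │   │ │
│ ╶─┘ ┌─┘ ╵ ╵ │ └─╴ │ │
│· · ·│· · · ·│     │ │
└─────┴───────┴─────┴─┘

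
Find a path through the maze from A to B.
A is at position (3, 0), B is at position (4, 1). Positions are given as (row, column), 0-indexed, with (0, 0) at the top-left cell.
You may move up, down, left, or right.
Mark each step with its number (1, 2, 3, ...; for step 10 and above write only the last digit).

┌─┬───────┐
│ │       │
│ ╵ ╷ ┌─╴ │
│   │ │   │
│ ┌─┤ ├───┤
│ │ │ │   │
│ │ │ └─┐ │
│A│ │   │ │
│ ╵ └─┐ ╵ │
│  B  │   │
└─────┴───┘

Finding the shortest path from (3, 0) to (4, 1):
Path length: 2 steps
Directions: down → right

Solution:

┌─┬───────┐
│ │       │
│ ╵ ╷ ┌─╴ │
│   │ │   │
│ ┌─┤ ├───┤
│ │ │ │   │
│ │ │ └─┐ │
│A│ │   │ │
│ ╵ └─┐ ╵ │
│1 B  │   │
└─────┴───┘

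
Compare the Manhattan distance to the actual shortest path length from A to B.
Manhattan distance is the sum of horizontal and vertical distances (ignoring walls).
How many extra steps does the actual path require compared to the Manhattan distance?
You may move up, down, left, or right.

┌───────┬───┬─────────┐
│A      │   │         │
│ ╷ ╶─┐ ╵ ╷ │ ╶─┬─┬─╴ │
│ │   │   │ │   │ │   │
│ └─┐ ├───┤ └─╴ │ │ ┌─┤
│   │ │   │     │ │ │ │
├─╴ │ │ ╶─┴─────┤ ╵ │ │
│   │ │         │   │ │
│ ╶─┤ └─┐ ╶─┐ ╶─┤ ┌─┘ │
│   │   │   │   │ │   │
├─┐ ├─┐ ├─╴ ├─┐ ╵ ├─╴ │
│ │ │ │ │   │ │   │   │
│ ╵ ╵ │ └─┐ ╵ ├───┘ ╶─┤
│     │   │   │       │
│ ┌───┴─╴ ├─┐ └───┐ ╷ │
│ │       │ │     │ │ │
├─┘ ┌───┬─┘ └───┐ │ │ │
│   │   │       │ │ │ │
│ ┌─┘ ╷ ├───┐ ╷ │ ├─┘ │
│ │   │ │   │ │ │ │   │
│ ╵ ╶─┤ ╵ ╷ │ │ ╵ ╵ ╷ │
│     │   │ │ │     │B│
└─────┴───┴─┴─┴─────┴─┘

Manhattan distance: |10 - 0| + |10 - 0| = 20
Actual path length: 46
Extra steps: 46 - 20 = 26

Solution:

┌───────┬───┬─────────┐
│A → → ↓│↱ ↓│↱ → → → ↓│
│ ╷ ╶─┐ ╵ ╷ │ ╶─┬─┬─╴ │
│ │   │↳ ↑│↓│↑ ↰│ │↓ ↲│
│ └─┐ ├───┤ └─╴ │ │ ┌─┤
│   │ │   │↳ → ↑│ │↓│ │
├─╴ │ │ ╶─┴─────┤ ╵ │ │
│   │ │  ↓ ← ↰  │↓ ↲│ │
│ ╶─┤ └─┐ ╶─┐ ╶─┤ ┌─┘ │
│   │   │↳ ↓│↑ ↰│↓│   │
├─┐ ├─┐ ├─╴ ├─┐ ╵ ├─╴ │
│ │ │ │ │  ↓│ │↑ ↲│   │
│ ╵ ╵ │ └─┐ ╵ ├───┘ ╶─┤
│     │   │↳ ↓│       │
│ ┌───┴─╴ ├─┐ └───┐ ╷ │
│ │       │ │↳ → ↓│ │ │
├─┘ ┌───┬─┘ └───┐ │ │ │
│   │   │       │↓│ │ │
│ ┌─┘ ╷ ├───┐ ╷ │ ├─┘ │
│ │   │ │   │ │ │↓│↱ ↓│
│ ╵ ╶─┤ ╵ ╷ │ │ ╵ ╵ ╷ │
│     │   │ │ │  ↳ ↑│B│
└─────┴───┴─┴─┴─────┴─┘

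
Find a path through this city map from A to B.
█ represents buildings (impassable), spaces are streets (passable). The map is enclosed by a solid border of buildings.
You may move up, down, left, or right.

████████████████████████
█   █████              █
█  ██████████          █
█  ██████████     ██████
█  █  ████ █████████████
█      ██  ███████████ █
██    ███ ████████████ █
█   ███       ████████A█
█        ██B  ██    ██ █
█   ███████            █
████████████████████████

Finding the shortest path from A to B:
Movement: cardinal only
Path length: 14 steps
Directions: down → down → left → left → left → left → left → left → left → left → left → up → left → left

Solution:

████████████████████████
█   █████              █
█  ██████████          █
█  ██████████     ██████
█  █  ████ █████████████
█      ██  ███████████ █
██    ███ ████████████ █
█   ███       ████████A█
█        ██B←↰██    ██↓█
█   ███████  ↑←←←←←←←←↲█
████████████████████████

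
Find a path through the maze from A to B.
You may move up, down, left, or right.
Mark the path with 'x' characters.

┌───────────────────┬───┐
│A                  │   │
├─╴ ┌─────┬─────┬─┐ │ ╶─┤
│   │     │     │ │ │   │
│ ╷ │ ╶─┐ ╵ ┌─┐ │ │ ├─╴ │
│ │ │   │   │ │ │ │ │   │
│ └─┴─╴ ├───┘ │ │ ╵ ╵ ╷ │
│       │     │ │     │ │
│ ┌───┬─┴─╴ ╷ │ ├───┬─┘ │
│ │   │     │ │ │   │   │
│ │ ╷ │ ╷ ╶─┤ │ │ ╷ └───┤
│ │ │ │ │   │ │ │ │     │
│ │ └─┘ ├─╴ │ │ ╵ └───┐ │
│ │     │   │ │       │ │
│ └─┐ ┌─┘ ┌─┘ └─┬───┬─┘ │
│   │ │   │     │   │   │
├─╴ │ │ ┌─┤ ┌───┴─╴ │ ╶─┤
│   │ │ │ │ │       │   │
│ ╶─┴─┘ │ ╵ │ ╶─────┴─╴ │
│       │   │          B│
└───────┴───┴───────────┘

Finding the shortest path through the maze:
Path length: 36 steps
Directions: right → down → left → down → down → right → right → right → up → left → up → right → right → down → right → up → right → right → down → down → down → down → down → right → up → up → right → down → right → right → down → down → left → down → right → down

Solution:

┌───────────────────┬───┐
│A x                │   │
├─╴ ┌─────┬─────┬─┐ │ ╶─┤
│x x│x x x│x x x│ │ │   │
│ ╷ │ ╶─┐ ╵ ┌─┐ │ │ ├─╴ │
│x│ │x x│x x│ │x│ │ │   │
│ └─┴─╴ ├───┘ │ │ ╵ ╵ ╷ │
│x x x x│     │x│     │ │
│ ┌───┬─┴─╴ ╷ │ ├───┬─┘ │
│ │   │     │ │x│x x│   │
│ │ ╷ │ ╷ ╶─┤ │ │ ╷ └───┤
│ │ │ │ │   │ │x│x│x x x│
│ │ └─┘ ├─╴ │ │ ╵ └───┐ │
│ │     │   │ │x x    │x│
│ └─┐ ┌─┘ ┌─┘ └─┬───┬─┘ │
│   │ │   │     │   │x x│
├─╴ │ │ ┌─┤ ┌───┴─╴ │ ╶─┤
│   │ │ │ │ │       │x x│
│ ╶─┴─┘ │ ╵ │ ╶─────┴─╴ │
│       │   │          B│
└───────┴───┴───────────┘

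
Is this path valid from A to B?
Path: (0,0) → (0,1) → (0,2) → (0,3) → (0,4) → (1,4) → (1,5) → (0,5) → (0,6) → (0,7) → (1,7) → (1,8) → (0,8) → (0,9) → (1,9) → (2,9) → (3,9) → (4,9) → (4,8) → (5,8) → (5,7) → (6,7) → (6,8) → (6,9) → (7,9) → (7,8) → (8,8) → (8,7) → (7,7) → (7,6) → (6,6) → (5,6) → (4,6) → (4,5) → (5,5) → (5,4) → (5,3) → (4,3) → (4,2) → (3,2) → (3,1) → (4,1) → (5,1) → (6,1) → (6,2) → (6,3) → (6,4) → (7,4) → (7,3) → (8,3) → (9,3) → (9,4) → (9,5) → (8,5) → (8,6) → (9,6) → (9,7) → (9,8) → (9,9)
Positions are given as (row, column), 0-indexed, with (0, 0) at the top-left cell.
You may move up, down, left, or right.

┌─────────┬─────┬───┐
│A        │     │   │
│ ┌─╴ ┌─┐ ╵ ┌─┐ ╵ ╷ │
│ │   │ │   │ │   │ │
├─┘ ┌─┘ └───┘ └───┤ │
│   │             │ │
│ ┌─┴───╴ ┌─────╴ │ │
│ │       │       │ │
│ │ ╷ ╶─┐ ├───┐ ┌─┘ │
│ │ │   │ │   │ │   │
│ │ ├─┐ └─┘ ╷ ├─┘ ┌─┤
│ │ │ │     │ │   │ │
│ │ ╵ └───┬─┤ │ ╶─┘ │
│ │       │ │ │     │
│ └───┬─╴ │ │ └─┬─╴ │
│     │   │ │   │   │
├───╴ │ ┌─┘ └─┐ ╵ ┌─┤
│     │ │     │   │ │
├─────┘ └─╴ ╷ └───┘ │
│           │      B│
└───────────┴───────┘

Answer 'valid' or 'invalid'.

Checking path validity:
Result: All consecutive moves are passable.

valid

Correct solution:

┌─────────┬─────┬───┐
│A → → → ↓│↱ → ↓│↱ ↓│
│ ┌─╴ ┌─┐ ╵ ┌─┐ ╵ ╷ │
│ │   │ │↳ ↑│ │↳ ↑│↓│
├─┘ ┌─┘ └───┘ └───┤ │
│   │             │↓│
│ ┌─┴───╴ ┌─────╴ │ │
│ │↓ ↰    │       │↓│
│ │ ╷ ╶─┐ ├───┐ ┌─┘ │
│ │↓│↑ ↰│ │↓ ↰│ │↓ ↲│
│ │ ├─┐ └─┘ ╷ ├─┘ ┌─┤
│ │↓│ │↑ ← ↲│↑│↓ ↲│ │
│ │ ╵ └───┬─┤ │ ╶─┘ │
│ │↳ → → ↓│ │↑│↳ → ↓│
│ └───┬─╴ │ │ └─┬─╴ │
│     │↓ ↲│ │↑ ↰│↓ ↲│
├───╴ │ ┌─┘ └─┐ ╵ ┌─┤
│     │↓│  ↱ ↓│↑ ↲│ │
├─────┘ └─╴ ╷ └───┘ │
│      ↳ → ↑│↳ → → B│
└───────────┴───────┘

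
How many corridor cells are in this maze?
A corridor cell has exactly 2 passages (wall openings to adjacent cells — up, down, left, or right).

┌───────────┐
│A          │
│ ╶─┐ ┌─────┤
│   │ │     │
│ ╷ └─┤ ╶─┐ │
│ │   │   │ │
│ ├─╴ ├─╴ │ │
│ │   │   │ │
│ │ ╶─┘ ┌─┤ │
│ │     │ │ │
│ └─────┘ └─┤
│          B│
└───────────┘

Counting cells with exactly 2 passages:
Total corridor cells: 28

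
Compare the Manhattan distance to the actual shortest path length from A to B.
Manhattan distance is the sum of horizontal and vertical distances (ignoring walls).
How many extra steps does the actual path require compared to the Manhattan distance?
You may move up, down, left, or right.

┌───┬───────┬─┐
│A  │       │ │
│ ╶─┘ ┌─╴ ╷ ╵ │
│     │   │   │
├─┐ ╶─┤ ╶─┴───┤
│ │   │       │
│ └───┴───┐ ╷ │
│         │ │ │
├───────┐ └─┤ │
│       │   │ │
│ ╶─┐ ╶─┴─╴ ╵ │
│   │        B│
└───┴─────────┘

Manhattan distance: |5 - 0| + |6 - 0| = 11
Actual path length: 15
Extra steps: 15 - 11 = 4

Solution:

┌───┬───────┬─┐
│A  │↱ → ↓  │ │
│ ╶─┘ ┌─╴ ╷ ╵ │
│↳ → ↑│↓ ↲│   │
├─┐ ╶─┤ ╶─┴───┤
│ │   │↳ → → ↓│
│ └───┴───┐ ╷ │
│         │ │↓│
├───────┐ └─┤ │
│       │   │↓│
│ ╶─┐ ╶─┴─╴ ╵ │
│   │        B│
└───┴─────────┘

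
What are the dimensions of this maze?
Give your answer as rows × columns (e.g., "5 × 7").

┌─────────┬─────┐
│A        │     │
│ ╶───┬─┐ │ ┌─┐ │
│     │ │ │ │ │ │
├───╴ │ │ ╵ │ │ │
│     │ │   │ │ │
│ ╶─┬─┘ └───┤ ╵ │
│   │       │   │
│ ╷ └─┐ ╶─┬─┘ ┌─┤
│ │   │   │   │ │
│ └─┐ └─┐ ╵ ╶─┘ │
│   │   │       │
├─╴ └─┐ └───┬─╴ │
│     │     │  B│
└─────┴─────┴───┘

Counting the maze dimensions:
Rows (vertical): 7
Columns (horizontal): 8
Dimensions: 7 × 8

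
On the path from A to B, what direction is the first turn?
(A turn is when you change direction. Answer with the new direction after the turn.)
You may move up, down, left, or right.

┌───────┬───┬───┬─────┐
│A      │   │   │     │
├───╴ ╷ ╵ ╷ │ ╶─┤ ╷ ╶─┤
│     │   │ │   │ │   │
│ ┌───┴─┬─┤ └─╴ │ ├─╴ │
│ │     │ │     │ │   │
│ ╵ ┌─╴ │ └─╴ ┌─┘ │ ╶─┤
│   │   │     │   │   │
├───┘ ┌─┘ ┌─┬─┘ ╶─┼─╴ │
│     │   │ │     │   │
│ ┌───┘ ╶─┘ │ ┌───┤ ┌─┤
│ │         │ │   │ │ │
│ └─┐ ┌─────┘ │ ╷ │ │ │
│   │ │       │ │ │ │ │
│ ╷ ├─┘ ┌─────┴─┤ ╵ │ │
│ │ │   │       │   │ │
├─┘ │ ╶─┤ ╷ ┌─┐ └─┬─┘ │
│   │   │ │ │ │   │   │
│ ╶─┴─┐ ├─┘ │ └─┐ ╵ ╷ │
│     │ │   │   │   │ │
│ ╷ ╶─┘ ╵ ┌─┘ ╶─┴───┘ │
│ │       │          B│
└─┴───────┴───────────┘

Directions: right, right, down, left, left, down, down, right, up, right, right, down, left, down, left, left, down, down, right, down, down, left, down, right, down, right, right, right, up, right, up, up, right, right, down, right, down, right, up, right, down, down
First turn direction: down

Solution:

┌───────┬───┬───┬─────┐
│A → ↓  │   │   │     │
├───╴ ╷ ╵ ╷ │ ╶─┤ ╷ ╶─┤
│↓ ← ↲│   │ │   │ │   │
│ ┌───┴─┬─┤ └─╴ │ ├─╴ │
│↓│↱ → ↓│ │     │ │   │
│ ╵ ┌─╴ │ └─╴ ┌─┘ │ ╶─┤
│↳ ↑│↓ ↲│     │   │   │
├───┘ ┌─┘ ┌─┬─┘ ╶─┼─╴ │
│↓ ← ↲│   │ │     │   │
│ ┌───┘ ╶─┘ │ ┌───┤ ┌─┤
│↓│         │ │   │ │ │
│ └─┐ ┌─────┘ │ ╷ │ │ │
│↳ ↓│ │       │ │ │ │ │
│ ╷ ├─┘ ┌─────┴─┤ ╵ │ │
│ │↓│   │  ↱ → ↓│   │ │
├─┘ │ ╶─┤ ╷ ┌─┐ └─┬─┘ │
│↓ ↲│   │ │↑│ │↳ ↓│↱ ↓│
│ ╶─┴─┐ ├─┘ │ └─┐ ╵ ╷ │
│↳ ↓  │ │↱ ↑│   │↳ ↑│↓│
│ ╷ ╶─┘ ╵ ┌─┘ ╶─┴───┘ │
│ │↳ → → ↑│          B│
└─┴───────┴───────────┘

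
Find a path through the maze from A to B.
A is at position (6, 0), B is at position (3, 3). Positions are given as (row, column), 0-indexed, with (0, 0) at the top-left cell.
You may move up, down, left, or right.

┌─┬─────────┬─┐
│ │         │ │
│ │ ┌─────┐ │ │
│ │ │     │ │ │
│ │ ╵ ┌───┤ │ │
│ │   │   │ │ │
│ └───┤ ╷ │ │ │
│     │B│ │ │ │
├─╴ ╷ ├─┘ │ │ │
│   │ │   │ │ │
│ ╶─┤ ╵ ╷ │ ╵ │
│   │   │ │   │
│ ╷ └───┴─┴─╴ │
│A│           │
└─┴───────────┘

Finding the shortest path from (6, 0) to (3, 3):
Path length: 14 steps
Directions: up → up → right → up → right → down → down → right → up → right → up → up → left → down

Solution:

┌─┬─────────┬─┐
│ │         │ │
│ │ ┌─────┐ │ │
│ │ │     │ │ │
│ │ ╵ ┌───┤ │ │
│ │   │↓ ↰│ │ │
│ └───┤ ╷ │ │ │
│  ↱ ↓│B│↑│ │ │
├─╴ ╷ ├─┘ │ │ │
│↱ ↑│↓│↱ ↑│ │ │
│ ╶─┤ ╵ ╷ │ ╵ │
│↑  │↳ ↑│ │   │
│ ╷ └───┴─┴─╴ │
│A│           │
└─┴───────────┘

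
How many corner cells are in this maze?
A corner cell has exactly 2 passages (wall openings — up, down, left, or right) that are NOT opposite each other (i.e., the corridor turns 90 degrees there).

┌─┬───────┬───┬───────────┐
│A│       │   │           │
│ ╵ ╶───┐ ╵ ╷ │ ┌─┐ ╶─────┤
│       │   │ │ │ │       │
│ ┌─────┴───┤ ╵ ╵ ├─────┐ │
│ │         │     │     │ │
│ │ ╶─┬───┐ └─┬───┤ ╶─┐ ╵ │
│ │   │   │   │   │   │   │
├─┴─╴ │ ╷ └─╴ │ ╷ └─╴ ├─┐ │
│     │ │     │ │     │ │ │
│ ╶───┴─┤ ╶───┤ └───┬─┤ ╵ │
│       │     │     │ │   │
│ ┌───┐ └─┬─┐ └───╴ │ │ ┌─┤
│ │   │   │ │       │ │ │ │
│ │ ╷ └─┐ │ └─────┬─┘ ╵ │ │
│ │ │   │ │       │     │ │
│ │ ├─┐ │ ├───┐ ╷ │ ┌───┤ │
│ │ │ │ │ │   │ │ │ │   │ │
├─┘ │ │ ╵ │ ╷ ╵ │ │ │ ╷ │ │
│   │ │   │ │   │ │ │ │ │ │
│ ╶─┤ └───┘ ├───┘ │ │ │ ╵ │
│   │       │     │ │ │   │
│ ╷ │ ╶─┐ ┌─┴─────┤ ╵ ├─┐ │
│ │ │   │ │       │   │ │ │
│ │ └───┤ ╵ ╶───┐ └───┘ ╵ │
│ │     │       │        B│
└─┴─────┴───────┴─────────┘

Counting corner cells (2 non-opposite passages):
Total corners: 72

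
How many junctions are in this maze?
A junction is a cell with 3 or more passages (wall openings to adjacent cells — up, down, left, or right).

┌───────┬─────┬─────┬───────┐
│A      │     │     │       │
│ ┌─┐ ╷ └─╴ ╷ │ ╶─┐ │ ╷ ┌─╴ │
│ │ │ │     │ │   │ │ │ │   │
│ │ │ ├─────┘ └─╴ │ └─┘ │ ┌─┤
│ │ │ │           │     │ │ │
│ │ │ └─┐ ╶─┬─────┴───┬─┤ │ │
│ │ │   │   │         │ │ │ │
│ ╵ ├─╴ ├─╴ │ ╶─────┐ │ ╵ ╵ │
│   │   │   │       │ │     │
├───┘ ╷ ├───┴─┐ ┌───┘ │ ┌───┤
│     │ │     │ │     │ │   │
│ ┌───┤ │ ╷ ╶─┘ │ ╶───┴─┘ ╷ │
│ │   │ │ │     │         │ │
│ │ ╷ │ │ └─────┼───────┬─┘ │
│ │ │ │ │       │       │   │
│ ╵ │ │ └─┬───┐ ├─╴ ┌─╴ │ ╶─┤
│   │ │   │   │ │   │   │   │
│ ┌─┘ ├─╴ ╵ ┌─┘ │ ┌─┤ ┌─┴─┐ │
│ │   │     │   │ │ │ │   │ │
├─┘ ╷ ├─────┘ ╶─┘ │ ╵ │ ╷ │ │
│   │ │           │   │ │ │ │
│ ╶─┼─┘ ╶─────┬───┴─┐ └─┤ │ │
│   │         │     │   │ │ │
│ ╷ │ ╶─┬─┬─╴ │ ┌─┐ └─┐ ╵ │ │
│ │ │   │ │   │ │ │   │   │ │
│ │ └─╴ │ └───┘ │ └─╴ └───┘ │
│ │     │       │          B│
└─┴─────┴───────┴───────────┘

Checking each cell for number of passages:

Junctions found (3+ passages):
  (0, 2): 3 passages
  (0, 5): 3 passages
  (0, 11): 3 passages
  (2, 4): 3 passages
  (2, 6): 3 passages
  (4, 3): 3 passages
  (4, 7): 3 passages
  (4, 11): 3 passages
  (4, 12): 3 passages
  (5, 5): 3 passages
  (7, 9): 3 passages
  (8, 0): 3 passages
  (9, 2): 3 passages
  (9, 4): 3 passages
  (10, 6): 3 passages
  (10, 10): 3 passages
  (11, 0): 3 passages
  (11, 3): 3 passages
  (13, 10): 3 passages
Total junctions: 19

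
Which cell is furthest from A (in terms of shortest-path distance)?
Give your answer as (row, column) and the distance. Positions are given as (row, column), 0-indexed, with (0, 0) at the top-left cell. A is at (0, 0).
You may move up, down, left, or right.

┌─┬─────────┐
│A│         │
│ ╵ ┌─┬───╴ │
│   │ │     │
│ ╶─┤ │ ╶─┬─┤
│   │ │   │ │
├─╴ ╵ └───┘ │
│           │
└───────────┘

Computing BFS distances from A to all cells:
Furthest cell: (2, 4)
Distance: 12 steps

Path from A to the furthest cell:

┌─┬─────────┐
│A│↱ → → → ↓│
│ ╵ ┌─┬───╴ │
│↳ ↑│ │↓ ← ↲│
│ ╶─┤ │ ╶─┬─┤
│   │ │↳ B│ │
├─╴ ╵ └───┘ │
│           │
└───────────┘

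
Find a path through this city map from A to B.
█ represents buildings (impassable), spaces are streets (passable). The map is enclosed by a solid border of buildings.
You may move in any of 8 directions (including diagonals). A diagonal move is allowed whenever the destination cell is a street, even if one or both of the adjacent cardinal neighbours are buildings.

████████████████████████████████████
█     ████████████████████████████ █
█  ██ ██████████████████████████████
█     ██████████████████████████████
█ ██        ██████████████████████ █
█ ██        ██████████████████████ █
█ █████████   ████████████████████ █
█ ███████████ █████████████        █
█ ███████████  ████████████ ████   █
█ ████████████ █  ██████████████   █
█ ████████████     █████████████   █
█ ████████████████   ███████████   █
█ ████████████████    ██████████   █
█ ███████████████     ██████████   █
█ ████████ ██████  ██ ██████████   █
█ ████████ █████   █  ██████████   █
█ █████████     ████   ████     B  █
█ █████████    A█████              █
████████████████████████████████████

Finding the shortest path from A to B:
Movement: 8-directional
Path length: 19 steps
Directions: up → up-right → right → up-right → up-right → right → down-right → down → down-right → down-right → right → right → right → right → right → right → right → right → up-right

Solution:

████████████████████████████████████
█     ████████████████████████████ █
█  ██ ██████████████████████████████
█     ██████████████████████████████
█ ██        ██████████████████████ █
█ ██        ██████████████████████ █
█ █████████   ████████████████████ █
█ ███████████ █████████████        █
█ ███████████  ████████████ ████   █
█ ████████████ █  ██████████████   █
█ ████████████     █████████████   █
█ ████████████████   ███████████   █
█ ████████████████    ██████████   █
█ ███████████████  →↘ ██████████   █
█ ████████ ██████ ↗██↓██████████   █
█ ████████ █████→↗ █ ↘██████████   █
█ █████████    ↗████  ↘████     B  █
█ █████████    A█████  →→→→→→→→↗   █
████████████████████████████████████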